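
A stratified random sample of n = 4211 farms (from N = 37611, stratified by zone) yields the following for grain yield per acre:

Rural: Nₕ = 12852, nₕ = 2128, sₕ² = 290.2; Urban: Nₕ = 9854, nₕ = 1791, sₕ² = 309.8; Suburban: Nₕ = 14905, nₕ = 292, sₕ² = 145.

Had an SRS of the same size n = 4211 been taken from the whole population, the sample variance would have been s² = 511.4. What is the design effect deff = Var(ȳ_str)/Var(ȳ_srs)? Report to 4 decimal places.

0.9222

Var(ȳ_str) = Σ Wₕ²(1−fₕ)sₕ²/nₕ with Wₕ = Nₕ/37611:
  Rural: (12852/37611)²·(1−2128/12852)·290.2/2128 = 0.013286896
  Urban: (9854/37611)²·(1−1791/9854)·309.8/1791 = 0.0097155029
  Suburban: (14905/37611)²·(1−292/14905)·145/292 = 0.076458673
  → Var(ȳ_str) = 0.099461072.
Var(ȳ_srs) = (1 − 4211/37611)·511.4/4211 = 0.10784675.
deff = 0.099461072 / 0.10784675 = 0.9222.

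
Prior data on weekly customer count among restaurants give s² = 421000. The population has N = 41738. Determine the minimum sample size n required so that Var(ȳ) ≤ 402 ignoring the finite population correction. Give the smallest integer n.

1048

Without fpc, n₀ = s²/D = 421000/402 = 1047.2637.
Rounding up, n = 1048.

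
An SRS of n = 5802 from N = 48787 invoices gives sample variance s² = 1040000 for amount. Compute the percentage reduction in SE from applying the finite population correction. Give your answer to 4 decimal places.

f = n/N = 5802/48787 = 0.11892512.
SE_no-fpc = √(s²/n) = 13.388373; SE_fpc = √((1−f)s²/n) = 12.567075.
Ratio = √(1−f) = 0.93865589. Reduction = 100·(1 − 0.93865589) = 6.1344%.

6.1344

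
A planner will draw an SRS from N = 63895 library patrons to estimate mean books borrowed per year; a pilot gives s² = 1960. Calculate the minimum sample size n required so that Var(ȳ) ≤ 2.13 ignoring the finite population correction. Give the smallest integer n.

Without fpc, n₀ = s²/D = 1960/2.13 = 920.1878.
Rounding up, n = 921.

921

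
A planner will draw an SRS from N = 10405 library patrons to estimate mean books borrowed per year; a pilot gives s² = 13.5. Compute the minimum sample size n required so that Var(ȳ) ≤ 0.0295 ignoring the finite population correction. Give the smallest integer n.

458

Without fpc, n₀ = s²/D = 13.5/0.0295 = 457.6271.
Rounding up, n = 458.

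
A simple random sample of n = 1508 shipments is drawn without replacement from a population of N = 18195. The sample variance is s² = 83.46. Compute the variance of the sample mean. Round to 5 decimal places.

Under SRS without replacement, Var(ȳ) = (1 − f)·s²/n with f = n/N = 1508/18195 = 0.08287991.
Var(ȳ) = (1 − 0.08287991)·83.46/1508 = 0.91712009·0.055344828 = 0.050757853.

0.05076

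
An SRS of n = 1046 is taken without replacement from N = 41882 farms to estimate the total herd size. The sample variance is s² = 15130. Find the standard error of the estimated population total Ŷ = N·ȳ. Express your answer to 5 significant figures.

Var(Ŷ) = N²·Var(ȳ) = N²·(1 − n/N)·s²/n.
f = 1046/41882 = 0.02497493; Var(ȳ) = 0.97502507·15130/1046 = 14.103374.
Var(Ŷ) = 41882² · 14.103374 = 2.4738755 × 10^10.
SE(Ŷ) = √(2.4738755 × 10^10) = 157290.

157290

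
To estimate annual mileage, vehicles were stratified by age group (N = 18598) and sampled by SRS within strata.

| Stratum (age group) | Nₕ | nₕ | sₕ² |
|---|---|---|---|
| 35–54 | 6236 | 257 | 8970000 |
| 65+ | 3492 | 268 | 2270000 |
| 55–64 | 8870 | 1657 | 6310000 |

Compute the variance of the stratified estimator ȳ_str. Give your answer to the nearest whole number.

Var(ȳ_str) = Σₕ Wₕ²(1 − fₕ)sₕ²/nₕ with Wₕ = Nₕ/N, N = 18598.
35–54: Wₕ = 0.33530487; term = 0.33530487²·(1 − 0.04121232)·8970000/257 = 3762.3699.
65+: Wₕ = 0.18776212; term = 0.18776212²·(1 − 0.07674685)·2270000/268 = 275.69434.
55–64: Wₕ = 0.47693300; term = 0.47693300²·(1 − 0.18680947)·6310000/1657 = 704.39119.
Sum = 4742.4554.

4742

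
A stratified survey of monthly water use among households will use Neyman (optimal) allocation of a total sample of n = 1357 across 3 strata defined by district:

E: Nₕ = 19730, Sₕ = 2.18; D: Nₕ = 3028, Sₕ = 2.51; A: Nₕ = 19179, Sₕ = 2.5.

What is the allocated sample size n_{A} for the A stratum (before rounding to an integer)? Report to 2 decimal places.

Neyman allocation: nₕ = n·NₕSₕ / Σⱼ NⱼSⱼ.
Σ NⱼSⱼ = 19730·2.18 + 3028·2.51 + 19179·2.5 = 98559.18.
n_{A} = 1357·19179·2.5 / 98559.18 = 660.16.

660.16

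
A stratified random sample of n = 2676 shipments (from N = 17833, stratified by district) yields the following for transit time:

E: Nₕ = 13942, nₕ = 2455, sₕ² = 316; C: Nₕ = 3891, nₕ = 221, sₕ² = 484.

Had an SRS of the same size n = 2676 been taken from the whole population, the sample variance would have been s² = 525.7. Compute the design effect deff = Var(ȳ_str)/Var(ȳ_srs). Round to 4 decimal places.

Var(ȳ_str) = Σ Wₕ²(1−fₕ)sₕ²/nₕ with Wₕ = Nₕ/17833:
  E: (13942/17833)²·(1−2455/13942)·316/2455 = 0.064821409
  C: (3891/17833)²·(1−221/3891)·484/221 = 0.098340308
  → Var(ȳ_str) = 0.16316172.
Var(ȳ_srs) = (1 − 2676/17833)·525.7/2676 = 0.16697087.
deff = 0.16316172 / 0.16697087 = 0.9772.

0.9772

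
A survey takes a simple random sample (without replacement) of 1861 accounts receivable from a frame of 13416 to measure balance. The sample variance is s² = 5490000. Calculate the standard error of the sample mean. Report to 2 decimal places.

Under SRS without replacement, Var(ȳ) = (1 − f)·s²/n with f = n/N = 1861/13416 = 0.13871497.
Var(ȳ) = (1 − 0.13871497)·5490000/1861 = 0.86128503·2950.0269 = 2540.814.
SE(ȳ) = √(2540.814) = 50.41.

50.41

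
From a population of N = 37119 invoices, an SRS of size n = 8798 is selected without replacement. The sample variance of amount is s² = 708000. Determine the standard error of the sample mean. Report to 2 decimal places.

7.84

Under SRS without replacement, Var(ȳ) = (1 − f)·s²/n with f = n/N = 8798/37119 = 0.23702147.
Var(ȳ) = (1 − 0.23702147)·708000/8798 = 0.76297853·80.472835 = 61.399045.
SE(ȳ) = √(61.399045) = 7.84.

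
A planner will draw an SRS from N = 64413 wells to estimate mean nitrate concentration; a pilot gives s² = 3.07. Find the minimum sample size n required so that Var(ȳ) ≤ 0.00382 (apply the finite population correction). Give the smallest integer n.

794

Without fpc, n₀ = s²/D = 3.07/0.00382 = 803.6649.
With fpc, (1 − n/N)·s²/n ≤ D requires n ≥ n₀/(1 + n₀/N) = 803.6649/(1 + 803.6649/64413) = 793.7613.
Rounding up, n = 794.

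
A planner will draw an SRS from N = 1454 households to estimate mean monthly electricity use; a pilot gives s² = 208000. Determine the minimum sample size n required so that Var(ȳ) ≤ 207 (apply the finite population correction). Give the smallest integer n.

595

Without fpc, n₀ = s²/D = 208000/207 = 1004.8309.
With fpc, (1 − n/N)·s²/n ≤ D requires n ≥ n₀/(1 + n₀/N) = 1004.8309/(1 + 1004.8309/1454) = 594.1946.
Rounding up, n = 595.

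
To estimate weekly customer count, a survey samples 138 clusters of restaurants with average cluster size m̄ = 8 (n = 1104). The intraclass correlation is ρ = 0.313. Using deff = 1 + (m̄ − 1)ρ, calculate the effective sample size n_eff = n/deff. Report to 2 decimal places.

deff = 1 + (8 − 1)·0.313 = 1 + 2.191 = 3.191.
n_eff = 1104 / 3.191 = 345.97.

345.97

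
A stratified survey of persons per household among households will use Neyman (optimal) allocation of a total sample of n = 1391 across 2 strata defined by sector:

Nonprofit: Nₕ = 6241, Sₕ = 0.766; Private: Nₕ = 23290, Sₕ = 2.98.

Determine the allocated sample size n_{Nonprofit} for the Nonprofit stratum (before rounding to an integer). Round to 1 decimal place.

Neyman allocation: nₕ = n·NₕSₕ / Σⱼ NⱼSⱼ.
Σ NⱼSⱼ = 6241·0.766 + 23290·2.98 = 74184.806.
n_{Nonprofit} = 1391·6241·0.766 / 74184.806 = 89.6.

89.6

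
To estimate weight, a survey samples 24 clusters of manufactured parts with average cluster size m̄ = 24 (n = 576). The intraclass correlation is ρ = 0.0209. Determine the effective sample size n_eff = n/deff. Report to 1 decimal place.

389.0

deff = 1 + (24 − 1)·0.0209 = 1 + 0.4807 = 1.4807.
n_eff = 576 / 1.4807 = 389.0.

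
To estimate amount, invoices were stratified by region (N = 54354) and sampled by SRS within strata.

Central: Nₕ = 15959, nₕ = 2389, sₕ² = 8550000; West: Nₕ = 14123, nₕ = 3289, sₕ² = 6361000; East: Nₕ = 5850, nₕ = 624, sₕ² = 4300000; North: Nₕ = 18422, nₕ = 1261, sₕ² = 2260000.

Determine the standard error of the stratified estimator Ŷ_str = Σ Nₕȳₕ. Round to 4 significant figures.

1.360 × 10^6

Var(Ŷ_str) = Σₕ Nₕ²(1 − fₕ)sₕ²/nₕ.
Central: 15959²·(1 − 2389/15959)·8550000/2389 = 7.7506029 × 10^11.
West: 14123²·(1 − 3289/14123)·6361000/3289 = 2.9592204 × 10^11.
East: 5850²·(1 − 624/5850)·4300000/624 = 2.1067312 × 10^11.
North: 18422²·(1 − 1261/18422)·2260000/1261 = 5.6659498 × 10^11.
Sum = 1.8482504 × 10^12.
SE = √(1.8482504 × 10^12) = 1.360 × 10^6.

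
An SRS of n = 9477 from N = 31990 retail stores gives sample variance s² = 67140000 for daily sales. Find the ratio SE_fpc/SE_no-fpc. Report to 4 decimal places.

f = n/N = 9477/31990 = 0.29624883.
SE_no-fpc = √(s²/n) = 84.169593; SE_fpc = √((1−f)s²/n) = 70.609769.
Ratio = √(1−f) = 0.83889879.

0.8389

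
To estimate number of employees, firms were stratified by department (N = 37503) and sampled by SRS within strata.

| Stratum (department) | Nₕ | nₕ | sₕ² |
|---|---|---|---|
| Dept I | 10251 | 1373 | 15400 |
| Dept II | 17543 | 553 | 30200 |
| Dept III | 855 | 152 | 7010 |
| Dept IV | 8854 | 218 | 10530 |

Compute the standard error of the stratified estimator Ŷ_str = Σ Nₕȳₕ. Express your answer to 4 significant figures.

Var(Ŷ_str) = Σₕ Nₕ²(1 − fₕ)sₕ²/nₕ.
Dept I: 10251²·(1 − 1373/10251)·15400/1373 = 1.0207786 × 10^9.
Dept II: 17543²·(1 − 553/17543)·30200/553 = 1.6277176 × 10^10.
Dept III: 855²·(1 − 152/855)·7010/152 = 2.7720169 × 10^7.
Dept IV: 8854²·(1 − 218/8854)·10530/218 = 3.6933803 × 10^9.
Sum = 2.1019055 × 10^10.
SE = √(2.1019055 × 10^10) = 145000.

145000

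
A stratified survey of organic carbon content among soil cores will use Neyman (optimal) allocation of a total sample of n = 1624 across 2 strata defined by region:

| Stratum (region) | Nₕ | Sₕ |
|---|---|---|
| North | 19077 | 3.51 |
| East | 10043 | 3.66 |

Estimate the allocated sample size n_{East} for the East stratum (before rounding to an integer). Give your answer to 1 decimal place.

575.5

Neyman allocation: nₕ = n·NₕSₕ / Σⱼ NⱼSⱼ.
Σ NⱼSⱼ = 19077·3.51 + 10043·3.66 = 103717.65.
n_{East} = 1624·10043·3.66 / 103717.65 = 575.5.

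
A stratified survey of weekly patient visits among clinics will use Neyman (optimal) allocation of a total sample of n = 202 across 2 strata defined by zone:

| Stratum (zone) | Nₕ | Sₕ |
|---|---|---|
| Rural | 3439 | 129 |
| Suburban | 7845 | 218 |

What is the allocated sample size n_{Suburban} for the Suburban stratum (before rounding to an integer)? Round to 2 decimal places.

Neyman allocation: nₕ = n·NₕSₕ / Σⱼ NⱼSⱼ.
Σ NⱼSⱼ = 3439·129 + 7845·218 = 2.153841 × 10^6.
n_{Suburban} = 202·7845·218 / (2.153841 × 10^6) = 160.39.

160.39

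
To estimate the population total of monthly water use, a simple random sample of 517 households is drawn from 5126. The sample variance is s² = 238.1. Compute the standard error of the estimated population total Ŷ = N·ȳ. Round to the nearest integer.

3299

Var(Ŷ) = N²·Var(ȳ) = N²·(1 − n/N)·s²/n.
f = 517/5126 = 0.10085837; Var(ȳ) = 0.89914163·238.1/517 = 0.41409211.
Var(Ŷ) = 5126² · 0.41409211 = 1.0880633 × 10^7.
SE(Ŷ) = √(1.0880633 × 10^7) = 3299.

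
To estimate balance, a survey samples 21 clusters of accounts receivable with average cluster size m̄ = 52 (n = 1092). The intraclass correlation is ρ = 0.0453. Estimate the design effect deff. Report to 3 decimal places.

deff = 1 + (52 − 1)·0.0453 = 1 + 2.3103 = 3.3103.

3.310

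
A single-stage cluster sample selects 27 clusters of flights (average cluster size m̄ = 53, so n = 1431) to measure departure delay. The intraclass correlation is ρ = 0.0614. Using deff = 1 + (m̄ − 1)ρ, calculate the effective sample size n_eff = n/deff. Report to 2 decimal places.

deff = 1 + (53 − 1)·0.0614 = 1 + 3.1928 = 4.1928.
n_eff = 1431 / 4.1928 = 341.30.

341.30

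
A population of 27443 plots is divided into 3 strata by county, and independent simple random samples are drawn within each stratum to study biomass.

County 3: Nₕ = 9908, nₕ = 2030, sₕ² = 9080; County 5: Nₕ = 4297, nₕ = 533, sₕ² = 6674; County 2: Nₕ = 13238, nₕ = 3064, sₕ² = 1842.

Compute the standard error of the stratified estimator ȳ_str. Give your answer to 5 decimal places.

0.91652

Var(ȳ_str) = Σₕ Wₕ²(1 − fₕ)sₕ²/nₕ with Wₕ = Nₕ/N, N = 27443.
County 3: Wₕ = 0.36103924; term = 0.36103924²·(1 − 0.20488494)·9080/2030 = 0.46358419.
County 5: Wₕ = 0.15657909; term = 0.15657909²·(1 − 0.12404003)·6674/533 = 0.26891238.
County 2: Wₕ = 0.48238166; term = 0.48238166²·(1 − 0.23145490)·1842/3064 = 0.10751073.
Sum = 0.8400073.
SE = √(0.8400073) = 0.91652.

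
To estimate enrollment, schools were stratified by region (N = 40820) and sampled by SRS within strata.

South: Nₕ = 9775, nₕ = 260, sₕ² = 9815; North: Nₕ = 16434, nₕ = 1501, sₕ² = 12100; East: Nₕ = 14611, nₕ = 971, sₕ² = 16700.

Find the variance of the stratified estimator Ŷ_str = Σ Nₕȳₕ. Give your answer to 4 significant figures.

8.917 × 10^9

Var(Ŷ_str) = Σₕ Nₕ²(1 − fₕ)sₕ²/nₕ.
South: 9775²·(1 − 260/9775)·9815/260 = 3.5110945 × 10^9.
North: 16434²·(1 − 1501/16434)·12100/1501 = 1.9783131 × 10^9.
East: 14611²·(1 − 971/14611)·16700/971 = 3.4276112 × 10^9.
Sum = 8.9170188 × 10^9.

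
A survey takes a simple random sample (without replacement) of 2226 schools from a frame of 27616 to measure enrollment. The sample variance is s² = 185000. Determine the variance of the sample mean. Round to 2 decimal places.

76.41

Under SRS without replacement, Var(ȳ) = (1 − f)·s²/n with f = n/N = 2226/27616 = 0.08060545.
Var(ȳ) = (1 − 0.08060545)·185000/2226 = 0.91939455·83.108715 = 76.4097.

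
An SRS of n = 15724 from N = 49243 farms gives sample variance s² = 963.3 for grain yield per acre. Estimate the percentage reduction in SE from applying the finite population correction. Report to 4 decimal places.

f = n/N = 15724/49243 = 0.31931442.
SE_no-fpc = √(s²/n) = 0.24751371; SE_fpc = √((1−f)s²/n) = 0.2042079.
Ratio = √(1−f) = 0.82503671. Reduction = 100·(1 − 0.82503671) = 17.4963%.

17.4963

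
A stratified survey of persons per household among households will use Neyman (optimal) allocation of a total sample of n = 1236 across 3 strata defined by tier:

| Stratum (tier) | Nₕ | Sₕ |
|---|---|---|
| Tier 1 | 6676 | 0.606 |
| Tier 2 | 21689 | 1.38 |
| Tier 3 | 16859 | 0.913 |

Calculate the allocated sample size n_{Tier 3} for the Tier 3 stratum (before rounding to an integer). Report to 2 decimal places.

385.36

Neyman allocation: nₕ = n·NₕSₕ / Σⱼ NⱼSⱼ.
Σ NⱼSⱼ = 6676·0.606 + 21689·1.38 + 16859·0.913 = 49368.743.
n_{Tier 3} = 1236·16859·0.913 / 49368.743 = 385.36.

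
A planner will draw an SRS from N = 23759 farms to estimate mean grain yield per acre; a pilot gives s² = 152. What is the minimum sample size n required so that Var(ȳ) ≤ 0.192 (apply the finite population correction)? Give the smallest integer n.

767

Without fpc, n₀ = s²/D = 152/0.192 = 791.6667.
With fpc, (1 − n/N)·s²/n ≤ D requires n ≥ n₀/(1 + n₀/N) = 791.6667/(1 + 791.6667/23759) = 766.1384.
Rounding up, n = 767.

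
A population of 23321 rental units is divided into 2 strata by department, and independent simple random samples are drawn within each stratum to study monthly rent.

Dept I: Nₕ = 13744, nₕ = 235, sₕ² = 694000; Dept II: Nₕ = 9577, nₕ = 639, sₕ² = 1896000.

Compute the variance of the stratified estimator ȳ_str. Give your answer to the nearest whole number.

Var(ȳ_str) = Σₕ Wₕ²(1 − fₕ)sₕ²/nₕ with Wₕ = Nₕ/N, N = 23321.
Dept I: Wₕ = 0.58934008; term = 0.58934008²·(1 − 0.01709837)·694000/235 = 1008.1696.
Dept II: Wₕ = 0.41065992; term = 0.41065992²·(1 − 0.06672236)·1896000/639 = 466.9958.
Sum = 1475.1654.

1475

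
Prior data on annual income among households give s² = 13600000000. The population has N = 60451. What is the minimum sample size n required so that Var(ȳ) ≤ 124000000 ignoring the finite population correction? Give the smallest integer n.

Without fpc, n₀ = s²/D = 13600000000/124000000 = 109.6774.
Rounding up, n = 110.

110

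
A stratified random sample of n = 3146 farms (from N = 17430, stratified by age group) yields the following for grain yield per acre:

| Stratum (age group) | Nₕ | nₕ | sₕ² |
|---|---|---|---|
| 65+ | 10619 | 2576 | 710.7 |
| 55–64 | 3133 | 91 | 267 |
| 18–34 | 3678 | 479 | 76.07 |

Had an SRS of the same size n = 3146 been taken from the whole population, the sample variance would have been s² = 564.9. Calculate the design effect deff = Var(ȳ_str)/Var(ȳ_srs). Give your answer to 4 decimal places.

Var(ȳ_str) = Σ Wₕ²(1−fₕ)sₕ²/nₕ with Wₕ = Nₕ/17430:
  65+: (10619/17430)²·(1−2576/10619)·710.7/2576 = 0.077561709
  55–64: (3133/17430)²·(1−91/3133)·267/91 = 0.092043834
  18–34: (3678/17430)²·(1−479/3678)·76.07/479 = 0.0061504812
  → Var(ȳ_str) = 0.17575602.
Var(ȳ_srs) = (1 − 3146/17430)·564.9/3146 = 0.14715171.
deff = 0.17575602 / 0.14715171 = 1.1944.

1.1944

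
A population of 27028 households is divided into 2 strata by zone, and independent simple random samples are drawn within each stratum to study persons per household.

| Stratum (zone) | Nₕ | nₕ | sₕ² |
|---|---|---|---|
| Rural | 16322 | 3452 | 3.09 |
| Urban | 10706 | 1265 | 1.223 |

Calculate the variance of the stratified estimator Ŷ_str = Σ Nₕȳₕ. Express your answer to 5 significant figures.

285750

Var(Ŷ_str) = Σₕ Nₕ²(1 − fₕ)sₕ²/nₕ.
Rural: 16322²·(1 − 3452/16322)·3.09/3452 = 188035.4.
Urban: 10706²·(1 − 1265/10706)·1.223/1265 = 97719.485.
Sum = 285754.89.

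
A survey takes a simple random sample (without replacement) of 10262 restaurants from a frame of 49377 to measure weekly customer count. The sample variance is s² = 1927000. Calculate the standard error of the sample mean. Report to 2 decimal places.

Under SRS without replacement, Var(ȳ) = (1 − f)·s²/n with f = n/N = 10262/49377 = 0.20782956.
Var(ȳ) = (1 − 0.20782956)·1927000/10262 = 0.79217044·187.78016 = 148.75389.
SE(ȳ) = √(148.75389) = 12.20.

12.20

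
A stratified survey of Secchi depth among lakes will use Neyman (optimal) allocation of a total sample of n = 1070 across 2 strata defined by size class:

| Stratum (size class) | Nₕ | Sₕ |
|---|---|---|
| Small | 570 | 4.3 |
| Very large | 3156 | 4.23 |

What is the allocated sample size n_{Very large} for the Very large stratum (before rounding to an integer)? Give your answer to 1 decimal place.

904.0

Neyman allocation: nₕ = n·NₕSₕ / Σⱼ NⱼSⱼ.
Σ NⱼSⱼ = 570·4.3 + 3156·4.23 = 15800.88.
n_{Very large} = 1070·3156·4.23 / 15800.88 = 904.0.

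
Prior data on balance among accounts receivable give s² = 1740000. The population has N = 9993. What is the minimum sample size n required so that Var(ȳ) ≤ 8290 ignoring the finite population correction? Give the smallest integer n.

Without fpc, n₀ = s²/D = 1740000/8290 = 209.8914.
Rounding up, n = 210.

210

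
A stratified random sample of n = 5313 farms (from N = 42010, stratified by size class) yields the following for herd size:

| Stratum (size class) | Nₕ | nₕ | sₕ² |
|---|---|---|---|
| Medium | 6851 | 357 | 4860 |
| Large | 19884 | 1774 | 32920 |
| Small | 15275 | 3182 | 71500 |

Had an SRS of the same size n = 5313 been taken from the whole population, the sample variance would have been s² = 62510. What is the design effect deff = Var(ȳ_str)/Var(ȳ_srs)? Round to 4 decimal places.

0.6306

Var(ȳ_str) = Σ Wₕ²(1−fₕ)sₕ²/nₕ with Wₕ = Nₕ/42010:
  Medium: (6851/42010)²·(1−357/6851)·4860/357 = 0.34318551
  Large: (19884/42010)²·(1−1774/19884)·32920/1774 = 3.78637
  Small: (15275/42010)²·(1−3182/15275)·71500/3182 = 2.3518833
  → Var(ȳ_str) = 6.4814388.
Var(ȳ_srs) = (1 − 5313/42010)·62510/5313 = 10.277502.
deff = 6.4814388 / 10.277502 = 0.6306.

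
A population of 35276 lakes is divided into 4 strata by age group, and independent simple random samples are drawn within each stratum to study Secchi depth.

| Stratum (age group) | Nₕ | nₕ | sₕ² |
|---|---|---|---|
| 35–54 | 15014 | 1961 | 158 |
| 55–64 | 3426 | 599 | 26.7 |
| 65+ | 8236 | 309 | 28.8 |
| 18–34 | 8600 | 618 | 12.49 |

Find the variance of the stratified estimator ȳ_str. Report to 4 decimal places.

Var(ȳ_str) = Σₕ Wₕ²(1 − fₕ)sₕ²/nₕ with Wₕ = Nₕ/N, N = 35276.
35–54: Wₕ = 0.42561515; term = 0.42561515²·(1 − 0.13061143)·158/1961 = 0.012689005.
55–64: Wₕ = 0.09711985; term = 0.09711985²·(1 − 0.17483946)·26.7/599 = 3.4692767 × 10^-4.
65+: Wₕ = 0.23347318; term = 0.23347318²·(1 − 0.03751821)·28.8/309 = 0.0048899063.
18–34: Wₕ = 0.24379181; term = 0.24379181²·(1 − 0.07186047)·12.49/618 = 0.0011148732.
Sum = 0.019040712.

0.0190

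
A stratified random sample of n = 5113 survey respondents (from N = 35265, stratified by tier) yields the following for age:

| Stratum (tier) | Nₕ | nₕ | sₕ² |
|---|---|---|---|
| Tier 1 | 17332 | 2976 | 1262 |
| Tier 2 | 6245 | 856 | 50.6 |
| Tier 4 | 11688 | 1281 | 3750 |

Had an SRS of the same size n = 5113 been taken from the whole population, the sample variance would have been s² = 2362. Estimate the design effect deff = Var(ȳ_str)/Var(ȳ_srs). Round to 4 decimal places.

Var(ȳ_str) = Σ Wₕ²(1−fₕ)sₕ²/nₕ with Wₕ = Nₕ/35265:
  Tier 1: (17332/35265)²·(1−2976/17332)·1262/2976 = 0.084843931
  Tier 2: (6245/35265)²·(1−856/6245)·50.6/856 = 0.0015996671
  Tier 4: (11688/35265)²·(1−1281/11688)·3750/1281 = 0.28632556
  → Var(ȳ_str) = 0.37276916.
Var(ȳ_srs) = (1 − 5113/35265)·2362/5113 = 0.39498112.
deff = 0.37276916 / 0.39498112 = 0.9438.

0.9438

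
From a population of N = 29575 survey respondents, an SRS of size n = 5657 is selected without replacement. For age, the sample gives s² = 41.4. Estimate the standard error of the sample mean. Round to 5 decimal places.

Under SRS without replacement, Var(ȳ) = (1 − f)·s²/n with f = n/N = 5657/29575 = 0.19127642.
Var(ȳ) = (1 − 0.19127642)·41.4/5657 = 0.80872358·0.0073183666 = 0.0059185357.
SE(ȳ) = √(0.0059185357) = 0.07693.

0.07693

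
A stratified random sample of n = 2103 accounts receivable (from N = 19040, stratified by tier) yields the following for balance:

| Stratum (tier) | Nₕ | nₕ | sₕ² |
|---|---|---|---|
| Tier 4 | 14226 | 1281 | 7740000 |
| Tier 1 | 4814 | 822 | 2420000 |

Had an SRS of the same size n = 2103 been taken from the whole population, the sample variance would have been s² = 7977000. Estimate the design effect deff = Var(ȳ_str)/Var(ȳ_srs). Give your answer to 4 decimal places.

0.9559

Var(ȳ_str) = Σ Wₕ²(1−fₕ)sₕ²/nₕ with Wₕ = Nₕ/19040:
  Tier 4: (14226/19040)²·(1−1281/14226)·7740000/1281 = 3069.3245
  Tier 1: (4814/19040)²·(1−822/4814)·2420000/822 = 156.06527
  → Var(ȳ_str) = 3225.3898.
Var(ȳ_srs) = (1 − 2103/19040)·7977000/2103 = 3374.1926.
deff = 3225.3898 / 3374.1926 = 0.9559.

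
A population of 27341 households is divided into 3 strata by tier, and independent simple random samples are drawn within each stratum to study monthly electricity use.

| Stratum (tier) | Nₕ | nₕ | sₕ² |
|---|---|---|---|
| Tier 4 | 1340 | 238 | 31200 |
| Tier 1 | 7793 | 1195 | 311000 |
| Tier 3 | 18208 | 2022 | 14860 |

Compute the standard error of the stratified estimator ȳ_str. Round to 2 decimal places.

4.59

Var(ȳ_str) = Σₕ Wₕ²(1 − fₕ)sₕ²/nₕ with Wₕ = Nₕ/N, N = 27341.
Tier 4: Wₕ = 0.04901064; term = 0.04901064²·(1 − 0.17761194)·31200/238 = 0.25896152.
Tier 1: Wₕ = 0.28502981; term = 0.28502981²·(1 − 0.15334274)·311000/1195 = 17.90114.
Tier 3: Wₕ = 0.66595955; term = 0.66595955²·(1 − 0.11105009)·14860/2022 = 2.8974146.
Sum = 21.057516.
SE = √(21.057516) = 4.59.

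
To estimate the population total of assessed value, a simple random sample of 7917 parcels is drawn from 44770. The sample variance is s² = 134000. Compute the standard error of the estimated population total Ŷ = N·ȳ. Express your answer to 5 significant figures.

Var(Ŷ) = N²·Var(ȳ) = N²·(1 − n/N)·s²/n.
f = 7917/44770 = 0.17683717; Var(ȳ) = 0.82316283·134000/7917 = 13.932527.
Var(Ŷ) = 44770² · 13.932527 = 2.7925701 × 10^10.
SE(Ŷ) = √(2.7925701 × 10^10) = 167110.

167110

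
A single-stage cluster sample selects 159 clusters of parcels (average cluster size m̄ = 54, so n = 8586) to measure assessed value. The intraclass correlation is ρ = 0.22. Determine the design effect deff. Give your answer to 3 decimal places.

12.660

deff = 1 + (54 − 1)·0.22 = 1 + 11.66 = 12.66.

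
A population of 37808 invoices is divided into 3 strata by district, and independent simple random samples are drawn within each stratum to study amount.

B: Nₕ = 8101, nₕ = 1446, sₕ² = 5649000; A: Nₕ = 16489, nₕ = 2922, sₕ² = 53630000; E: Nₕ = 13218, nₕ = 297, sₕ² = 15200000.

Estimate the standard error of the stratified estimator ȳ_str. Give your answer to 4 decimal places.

Var(ȳ_str) = Σₕ Wₕ²(1 − fₕ)sₕ²/nₕ with Wₕ = Nₕ/N, N = 37808.
B: Wₕ = 0.21426682; term = 0.21426682²·(1 − 0.17849648)·5649000/1446 = 147.34064.
A: Wₕ = 0.43612463; term = 0.43612463²·(1 − 0.17720905)·53630000/2922 = 2872.3564.
E: Wₕ = 0.34960855; term = 0.34960855²·(1 − 0.02246936)·15200000/297 = 6114.7908.
Sum = 9134.4878.
SE = √(9134.4878) = 95.5745.

95.5745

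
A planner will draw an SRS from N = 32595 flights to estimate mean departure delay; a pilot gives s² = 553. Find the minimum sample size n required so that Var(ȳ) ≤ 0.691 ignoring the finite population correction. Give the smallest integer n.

801

Without fpc, n₀ = s²/D = 553/0.691 = 800.2894.
Rounding up, n = 801.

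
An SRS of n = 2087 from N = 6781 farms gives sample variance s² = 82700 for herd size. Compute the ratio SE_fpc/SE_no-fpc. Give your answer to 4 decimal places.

0.8320

f = n/N = 2087/6781 = 0.30777172.
SE_no-fpc = √(s²/n) = 6.2949391; SE_fpc = √((1−f)s²/n) = 5.2374055.
Ratio = √(1−f) = 0.83200258.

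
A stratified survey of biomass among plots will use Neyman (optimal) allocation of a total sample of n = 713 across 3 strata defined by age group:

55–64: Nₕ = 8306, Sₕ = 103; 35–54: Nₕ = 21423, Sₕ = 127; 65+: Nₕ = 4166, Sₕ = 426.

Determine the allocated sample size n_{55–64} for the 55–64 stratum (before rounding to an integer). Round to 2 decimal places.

114.00

Neyman allocation: nₕ = n·NₕSₕ / Σⱼ NⱼSⱼ.
Σ NⱼSⱼ = 8306·103 + 21423·127 + 4166·426 = 5.350955 × 10^6.
n_{55–64} = 713·8306·103 / (5.350955 × 10^6) = 114.00.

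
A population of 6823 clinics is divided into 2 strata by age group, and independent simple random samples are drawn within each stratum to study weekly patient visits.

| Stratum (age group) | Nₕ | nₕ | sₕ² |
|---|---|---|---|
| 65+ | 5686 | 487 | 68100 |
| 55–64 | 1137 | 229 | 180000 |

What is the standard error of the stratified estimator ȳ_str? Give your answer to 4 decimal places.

10.3067

Var(ȳ_str) = Σₕ Wₕ²(1 − fₕ)sₕ²/nₕ with Wₕ = Nₕ/N, N = 6823.
65+: Wₕ = 0.83335776; term = 0.83335776²·(1 − 0.08564896)·68100/487 = 88.796139.
55–64: Wₕ = 0.16664224; term = 0.16664224²·(1 − 0.20140721)·180000/229 = 17.431413.
Sum = 106.22755.
SE = √(106.22755) = 10.3067.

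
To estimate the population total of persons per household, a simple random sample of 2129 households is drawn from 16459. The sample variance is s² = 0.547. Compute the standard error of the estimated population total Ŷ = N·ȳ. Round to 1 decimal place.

Var(Ŷ) = N²·Var(ȳ) = N²·(1 − n/N)·s²/n.
f = 2129/16459 = 0.12935172; Var(ȳ) = 0.87064828·0.547/2129 = 2.2369404 × 10^-4.
Var(Ŷ) = 16459² · (2.2369404 × 10^-4) = 60598.42.
SE(Ŷ) = √(60598.42) = 246.2.

246.2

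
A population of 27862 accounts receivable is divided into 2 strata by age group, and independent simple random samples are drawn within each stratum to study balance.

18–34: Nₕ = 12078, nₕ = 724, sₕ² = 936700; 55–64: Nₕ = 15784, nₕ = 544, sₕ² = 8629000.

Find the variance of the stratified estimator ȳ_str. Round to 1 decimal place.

5143.7

Var(ȳ_str) = Σₕ Wₕ²(1 − fₕ)sₕ²/nₕ with Wₕ = Nₕ/N, N = 27862.
18–34: Wₕ = 0.43349365; term = 0.43349365²·(1 − 0.05994370)·936700/724 = 228.55004.
55–64: Wₕ = 0.56650635; term = 0.56650635²·(1 − 0.03446528)·8629000/544 = 4915.1755.
Sum = 5143.7255.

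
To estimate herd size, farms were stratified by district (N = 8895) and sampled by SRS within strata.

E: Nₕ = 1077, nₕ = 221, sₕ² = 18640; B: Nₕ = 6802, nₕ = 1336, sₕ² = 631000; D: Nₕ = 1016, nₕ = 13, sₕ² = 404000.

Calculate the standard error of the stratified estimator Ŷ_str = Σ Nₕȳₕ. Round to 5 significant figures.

Var(Ŷ_str) = Σₕ Nₕ²(1 − fₕ)sₕ²/nₕ.
E: 1077²·(1 − 221/1077)·18640/221 = 7.7757646 × 10^7.
B: 6802²·(1 − 1336/6802)·631000/1336 = 1.7560188 × 10^10.
D: 1016²·(1 − 13/1016)·404000/13 = 3.1668876 × 10^10.
Sum = 4.9306822 × 10^10.
SE = √(4.9306822 × 10^10) = 222050.

222050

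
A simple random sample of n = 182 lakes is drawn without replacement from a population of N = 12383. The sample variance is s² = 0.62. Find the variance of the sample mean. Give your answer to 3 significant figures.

Under SRS without replacement, Var(ȳ) = (1 − f)·s²/n with f = n/N = 182/12383 = 0.01469757.
Var(ȳ) = (1 − 0.01469757)·0.62/182 = 0.98530243·0.0034065934 = 0.0033565248.

0.00336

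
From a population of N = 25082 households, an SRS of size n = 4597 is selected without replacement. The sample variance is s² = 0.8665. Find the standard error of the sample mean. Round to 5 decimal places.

0.01241

Under SRS without replacement, Var(ȳ) = (1 − f)·s²/n with f = n/N = 4597/25082 = 0.18327885.
Var(ȳ) = (1 − 0.18327885)·0.8665/4597 = 0.81672115·1.884925 × 10^-4 = 1.5394581 × 10^-4.
SE(ȳ) = √(1.5394581 × 10^-4) = 0.01241.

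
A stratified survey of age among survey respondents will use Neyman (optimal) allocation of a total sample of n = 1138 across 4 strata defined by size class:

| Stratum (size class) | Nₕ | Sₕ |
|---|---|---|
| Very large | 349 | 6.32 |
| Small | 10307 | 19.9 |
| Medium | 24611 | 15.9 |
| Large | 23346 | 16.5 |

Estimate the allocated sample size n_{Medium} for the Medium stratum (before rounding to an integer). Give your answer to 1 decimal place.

452.6

Neyman allocation: nₕ = n·NₕSₕ / Σⱼ NⱼSⱼ.
Σ NⱼSⱼ = 349·6.32 + 10307·19.9 + 24611·15.9 + 23346·16.5 = 983838.88.
n_{Medium} = 1138·24611·15.9 / 983838.88 = 452.6.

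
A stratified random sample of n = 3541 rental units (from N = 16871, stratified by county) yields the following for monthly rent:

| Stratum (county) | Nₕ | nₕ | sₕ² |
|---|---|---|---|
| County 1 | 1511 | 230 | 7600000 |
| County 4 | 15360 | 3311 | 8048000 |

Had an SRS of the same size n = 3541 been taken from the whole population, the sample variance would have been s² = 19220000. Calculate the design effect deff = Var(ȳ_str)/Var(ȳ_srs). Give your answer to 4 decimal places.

Var(ȳ_str) = Σ Wₕ²(1−fₕ)sₕ²/nₕ with Wₕ = Nₕ/16871:
  County 1: (1511/16871)²·(1−230/1511)·7600000/230 = 224.70757
  County 4: (15360/16871)²·(1−3311/15360)·8048000/3311 = 1580.4813
  → Var(ȳ_str) = 1805.1889.
Var(ȳ_srs) = (1 − 3541/16871)·19220000/3541 = 4288.6122.
deff = 1805.1889 / 4288.6122 = 0.4209.

0.4209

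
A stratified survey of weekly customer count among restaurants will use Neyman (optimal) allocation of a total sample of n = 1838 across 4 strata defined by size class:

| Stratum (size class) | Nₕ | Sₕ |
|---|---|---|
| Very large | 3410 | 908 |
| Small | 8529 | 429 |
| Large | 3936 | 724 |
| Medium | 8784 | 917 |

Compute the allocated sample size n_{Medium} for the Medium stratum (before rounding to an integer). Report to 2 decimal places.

Neyman allocation: nₕ = n·NₕSₕ / Σⱼ NⱼSⱼ.
Σ NⱼSⱼ = 3410·908 + 8529·429 + 3936·724 + 8784·917 = 1.7659813 × 10^7.
n_{Medium} = 1838·8784·917 / (1.7659813 × 10^7) = 838.34.

838.34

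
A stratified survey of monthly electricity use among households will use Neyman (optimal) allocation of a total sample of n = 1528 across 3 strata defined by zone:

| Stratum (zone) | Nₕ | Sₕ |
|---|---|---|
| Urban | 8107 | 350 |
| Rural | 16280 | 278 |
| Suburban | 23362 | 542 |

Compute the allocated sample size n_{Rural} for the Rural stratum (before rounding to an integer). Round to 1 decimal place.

Neyman allocation: nₕ = n·NₕSₕ / Σⱼ NⱼSⱼ.
Σ NⱼSⱼ = 8107·350 + 16280·278 + 23362·542 = 2.0025494 × 10^7.
n_{Rural} = 1528·16280·278 / (2.0025494 × 10^7) = 345.3.

345.3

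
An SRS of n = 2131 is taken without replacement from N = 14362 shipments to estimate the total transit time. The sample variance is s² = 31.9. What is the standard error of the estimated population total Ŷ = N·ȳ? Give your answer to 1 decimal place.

1621.6

Var(Ŷ) = N²·Var(ȳ) = N²·(1 − n/N)·s²/n.
f = 2131/14362 = 0.14837766; Var(ȳ) = 0.85162234·31.9/2131 = 0.012748359.
Var(Ŷ) = 14362² · 0.012748359 = 2.6295663 × 10^6.
SE(Ŷ) = √(2.6295663 × 10^6) = 1621.6.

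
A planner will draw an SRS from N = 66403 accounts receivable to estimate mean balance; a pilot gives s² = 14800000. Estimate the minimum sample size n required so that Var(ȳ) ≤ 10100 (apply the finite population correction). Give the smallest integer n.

Without fpc, n₀ = s²/D = 14800000/10100 = 1465.3465.
With fpc, (1 − n/N)·s²/n ≤ D requires n ≥ n₀/(1 + n₀/N) = 1465.3465/(1 + 1465.3465/66403) = 1433.7082.
Rounding up, n = 1434.

1434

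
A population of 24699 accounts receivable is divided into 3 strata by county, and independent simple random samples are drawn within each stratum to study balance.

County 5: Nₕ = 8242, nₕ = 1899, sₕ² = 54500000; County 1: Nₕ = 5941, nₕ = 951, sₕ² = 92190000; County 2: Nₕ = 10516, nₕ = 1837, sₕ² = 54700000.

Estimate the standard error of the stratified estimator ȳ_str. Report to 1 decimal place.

107.8

Var(ȳ_str) = Σₕ Wₕ²(1 − fₕ)sₕ²/nₕ with Wₕ = Nₕ/N, N = 24699.
County 5: Wₕ = 0.33369772; term = 0.33369772²·(1 − 0.23040524)·54500000/1899 = 2459.462.
County 1: Wₕ = 0.24053605; term = 0.24053605²·(1 − 0.16007406)·92190000/951 = 4710.9084.
County 2: Wₕ = 0.42576623; term = 0.42576623²·(1 − 0.17468619)·54700000/1837 = 4454.9178.
Sum = 11625.288.
SE = √(11625.288) = 107.8.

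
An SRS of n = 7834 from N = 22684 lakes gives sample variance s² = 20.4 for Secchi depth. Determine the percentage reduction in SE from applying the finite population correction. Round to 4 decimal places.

f = n/N = 7834/22684 = 0.34535355.
SE_no-fpc = √(s²/n) = 0.051029733; SE_fpc = √((1−f)s²/n) = 0.041288272.
Ratio = √(1−f) = 0.80910225. Reduction = 100·(1 − 0.80910225) = 19.0898%.

19.0898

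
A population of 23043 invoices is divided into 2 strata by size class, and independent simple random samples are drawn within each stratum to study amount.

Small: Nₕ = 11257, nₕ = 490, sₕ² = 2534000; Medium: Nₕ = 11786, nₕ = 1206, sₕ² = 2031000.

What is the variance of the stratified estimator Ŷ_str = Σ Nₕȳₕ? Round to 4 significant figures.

8.368 × 10^11

Var(Ŷ_str) = Σₕ Nₕ²(1 − fₕ)sₕ²/nₕ.
Small: 11257²·(1 − 490/11257)·2534000/490 = 6.2679844 × 10^11.
Medium: 11786²·(1 − 1206/11786)·2031000/1206 = 2.0999779 × 10^11.
Sum = 8.3679623 × 10^11.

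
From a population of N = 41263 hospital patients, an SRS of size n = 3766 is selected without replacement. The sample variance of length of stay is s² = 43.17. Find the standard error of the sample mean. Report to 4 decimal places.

0.1021

Under SRS without replacement, Var(ȳ) = (1 − f)·s²/n with f = n/N = 3766/41263 = 0.09126821.
Var(ȳ) = (1 − 0.09126821)·43.17/3766 = 0.90873179·0.011463091 = 0.010416875.
SE(ȳ) = √(0.010416875) = 0.1021.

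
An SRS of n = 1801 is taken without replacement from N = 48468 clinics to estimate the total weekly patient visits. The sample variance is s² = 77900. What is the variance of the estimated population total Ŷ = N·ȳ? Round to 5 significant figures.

9.7834 × 10^10

Var(Ŷ) = N²·Var(ȳ) = N²·(1 − n/N)·s²/n.
f = 1801/48468 = 0.03715854; Var(ȳ) = 0.96284146·77900/1801 = 41.646502.
Var(Ŷ) = 48468² · 41.646502 = 9.7833756 × 10^10.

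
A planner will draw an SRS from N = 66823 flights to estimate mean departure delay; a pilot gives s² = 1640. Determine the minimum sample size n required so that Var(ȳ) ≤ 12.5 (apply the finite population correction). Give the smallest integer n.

Without fpc, n₀ = s²/D = 1640/12.5 = 131.2000.
With fpc, (1 − n/N)·s²/n ≤ D requires n ≥ n₀/(1 + n₀/N) = 131.2000/(1 + 131.2000/66823) = 130.9429.
Rounding up, n = 131.

131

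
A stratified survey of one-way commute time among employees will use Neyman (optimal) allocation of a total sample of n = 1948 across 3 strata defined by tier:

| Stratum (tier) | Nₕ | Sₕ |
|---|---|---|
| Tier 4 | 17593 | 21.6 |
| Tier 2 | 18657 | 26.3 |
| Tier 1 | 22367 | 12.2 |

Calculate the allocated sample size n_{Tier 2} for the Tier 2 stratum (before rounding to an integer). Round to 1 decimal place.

Neyman allocation: nₕ = n·NₕSₕ / Σⱼ NⱼSⱼ.
Σ NⱼSⱼ = 17593·21.6 + 18657·26.3 + 22367·12.2 = 1.1435653 × 10^6.
n_{Tier 2} = 1948·18657·26.3 / (1.1435653 × 10^6) = 835.8.

835.8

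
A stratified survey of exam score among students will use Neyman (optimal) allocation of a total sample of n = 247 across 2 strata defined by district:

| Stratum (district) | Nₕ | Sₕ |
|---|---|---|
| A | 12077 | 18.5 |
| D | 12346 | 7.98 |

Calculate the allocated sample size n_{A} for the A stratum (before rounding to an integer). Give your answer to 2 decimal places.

171.41

Neyman allocation: nₕ = n·NₕSₕ / Σⱼ NⱼSⱼ.
Σ NⱼSⱼ = 12077·18.5 + 12346·7.98 = 321945.58.
n_{A} = 247·12077·18.5 / 321945.58 = 171.41.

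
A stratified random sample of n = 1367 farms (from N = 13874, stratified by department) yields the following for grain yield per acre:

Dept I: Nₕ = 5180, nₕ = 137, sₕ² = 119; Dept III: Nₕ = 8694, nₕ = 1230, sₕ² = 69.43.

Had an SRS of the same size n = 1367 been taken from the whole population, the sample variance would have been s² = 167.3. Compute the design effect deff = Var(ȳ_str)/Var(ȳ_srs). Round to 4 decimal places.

Var(ȳ_str) = Σ Wₕ²(1−fₕ)sₕ²/nₕ with Wₕ = Nₕ/13874:
  Dept I: (5180/13874)²·(1−137/5180)·119/137 = 0.11788044
  Dept III: (8694/13874)²·(1−1230/8694)·69.43/1230 = 0.019029612
  → Var(ȳ_str) = 0.13691005.
Var(ȳ_srs) = (1 − 1367/13874)·167.3/1367 = 0.11032626.
deff = 0.13691005 / 0.11032626 = 1.2410.

1.2410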